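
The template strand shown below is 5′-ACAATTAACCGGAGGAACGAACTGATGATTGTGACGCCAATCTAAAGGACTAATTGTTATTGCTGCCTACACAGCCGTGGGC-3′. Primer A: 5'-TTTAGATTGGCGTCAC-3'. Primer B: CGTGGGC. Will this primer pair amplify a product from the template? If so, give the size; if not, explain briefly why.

No product — the primers' 3' ends point away from each other.

Primer A (TTTAGATTGGCGTCAC) has reverse complement GTGACGCCAATCTAAA, which matches the top strand at positions 31–46; primer A anneals to the top strand there with its 3' end pointing upstream toward position 31.
Primer B (CGTGGGC) matches the top strand directly at positions 76–82; it anneals to the bottom strand with its 3' end pointing downstream toward position 82.
The 3' ends diverge (primer A extends toward position 1, primer B toward position 82), so the primers never converge on a shared product.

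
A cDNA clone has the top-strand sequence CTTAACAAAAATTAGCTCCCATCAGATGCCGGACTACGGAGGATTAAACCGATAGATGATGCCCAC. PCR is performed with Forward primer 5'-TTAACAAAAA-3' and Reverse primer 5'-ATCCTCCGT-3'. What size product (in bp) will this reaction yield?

Scanning the template, TTAACAAAAA occurs at positions 2–11; this primer anneals to the bottom strand there with its 3' end pointing downstream.
Taking the reverse complement of ATCCTCCGT gives ACGGAGGAT, found at positions 36–44 on the template; the primer anneals here to the top strand with its 3' end pointing upstream.
Amplicon spans positions 2–44: 43 bp.

43 bp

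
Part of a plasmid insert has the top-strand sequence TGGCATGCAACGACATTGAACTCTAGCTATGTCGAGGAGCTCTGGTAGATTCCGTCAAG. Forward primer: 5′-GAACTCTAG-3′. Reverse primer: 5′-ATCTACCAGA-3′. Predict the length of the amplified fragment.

The forward primer matches the template at positions 18–26.
Taking the reverse complement of ATCTACCAGA gives TCTGGTAGAT, found at positions 41–50 on the template; the primer anneals here to the top strand with its 3' end pointing upstream.
Product length = (reverse-primer end) − (forward-primer start) + 1 = 50 − 18 + 1 = 33 bp.

33 bp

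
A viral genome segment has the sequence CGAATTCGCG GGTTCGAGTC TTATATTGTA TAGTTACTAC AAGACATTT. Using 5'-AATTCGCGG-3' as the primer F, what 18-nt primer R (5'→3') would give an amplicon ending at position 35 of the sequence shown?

The forward primer binds at positions 3–11; the product's 3' end on the top strand is position 35.
The reverse primer anneals to the top strand over positions 18–35, i.e. to GTCTTATATTGTATAGTT.
Its sequence written 5'→3' is the reverse complement: AACTATACAATATAAGAC.

5'-AACTATACAATATAAGAC-3'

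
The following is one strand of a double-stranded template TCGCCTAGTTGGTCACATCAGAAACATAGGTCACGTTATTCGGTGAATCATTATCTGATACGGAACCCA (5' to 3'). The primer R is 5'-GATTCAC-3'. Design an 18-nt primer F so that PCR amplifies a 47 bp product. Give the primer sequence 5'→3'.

The reverse primer's reverse complement GTGAATC matches the template at positions 43–49, so the product ends at position 49.
A 47 bp product then starts at position 49 − 47 + 1 = 3.
The forward primer is identical to the top strand there: GCCTAGTTGGTCACATCA.

5'-GCCTAGTTGGTCACATCA-3'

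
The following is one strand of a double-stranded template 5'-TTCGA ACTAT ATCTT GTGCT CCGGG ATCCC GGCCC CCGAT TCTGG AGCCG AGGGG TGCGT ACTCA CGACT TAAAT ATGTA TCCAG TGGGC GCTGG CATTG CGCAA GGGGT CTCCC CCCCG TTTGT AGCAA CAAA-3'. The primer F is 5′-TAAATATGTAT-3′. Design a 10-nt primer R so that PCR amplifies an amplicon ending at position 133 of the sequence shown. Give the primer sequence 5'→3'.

5'-TTGTTGCTAC-3'

The forward primer binds at positions 71–81; the product's 3' end on the top strand is position 133.
The reverse primer anneals to the top strand over positions 124–133, i.e. to GTAGCAACAA.
Its sequence written 5'→3' is the reverse complement: TTGTTGCTAC.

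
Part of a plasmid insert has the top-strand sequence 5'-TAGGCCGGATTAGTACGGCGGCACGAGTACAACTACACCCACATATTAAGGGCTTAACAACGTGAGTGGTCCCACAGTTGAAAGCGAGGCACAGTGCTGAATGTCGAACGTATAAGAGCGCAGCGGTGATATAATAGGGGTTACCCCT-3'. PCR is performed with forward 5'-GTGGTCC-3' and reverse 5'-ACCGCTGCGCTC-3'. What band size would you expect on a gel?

Scanning the template, GTGGTCC occurs at positions 66–72; this primer anneals to the bottom strand there with its 3' end pointing downstream.
Reverse complement of the reverse primer: GAGCGCAGCGGT. This occurs on the top strand at positions 116–127.
Amplicon spans positions 66–127: 62 bp.

62 bp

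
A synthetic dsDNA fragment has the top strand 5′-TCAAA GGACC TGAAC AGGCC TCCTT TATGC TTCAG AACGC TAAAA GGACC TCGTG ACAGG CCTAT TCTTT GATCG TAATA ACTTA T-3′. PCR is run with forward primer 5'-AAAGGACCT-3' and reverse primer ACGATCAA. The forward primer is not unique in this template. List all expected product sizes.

74 bp, 34 bp

The forward primer AAAGGACCT matches the top strand at positions 3–11, 43–51.
The reverse primer's reverse complement is TTGATCGT, matching at positions 69–76.
Each forward site pairs with the reverse site to give a product ending at position 76: sizes 74, 34 bp.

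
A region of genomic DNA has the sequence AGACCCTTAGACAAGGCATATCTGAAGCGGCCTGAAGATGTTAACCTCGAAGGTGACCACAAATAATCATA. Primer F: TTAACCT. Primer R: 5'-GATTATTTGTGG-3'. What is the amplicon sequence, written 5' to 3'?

5'-TTAACCTCGAAGGTGACCACAAATAATC-3'

The forward primer matches the template at positions 41–47.
Taking the reverse complement of GATTATTTGTGG gives CCACAAATAATC, found at positions 57–68 on the template; the primer anneals here to the top strand with its 3' end pointing upstream.
The product is the template from position 41 through 68 (28 bp).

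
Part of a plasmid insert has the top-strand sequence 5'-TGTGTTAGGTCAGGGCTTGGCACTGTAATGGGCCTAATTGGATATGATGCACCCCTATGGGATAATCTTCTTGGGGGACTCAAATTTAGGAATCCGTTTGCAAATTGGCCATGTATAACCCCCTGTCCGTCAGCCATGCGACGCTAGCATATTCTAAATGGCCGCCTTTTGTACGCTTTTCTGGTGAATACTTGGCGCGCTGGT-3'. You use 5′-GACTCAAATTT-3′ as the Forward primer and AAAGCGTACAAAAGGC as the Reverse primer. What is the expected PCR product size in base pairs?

103 bp

The forward primer matches the template at positions 77–87.
Reverse complement of the reverse primer: GCCTTTTGTACGCTTT. This occurs on the top strand at positions 164–179.
Product length = (reverse-primer end) − (forward-primer start) + 1 = 179 − 77 + 1 = 103 bp.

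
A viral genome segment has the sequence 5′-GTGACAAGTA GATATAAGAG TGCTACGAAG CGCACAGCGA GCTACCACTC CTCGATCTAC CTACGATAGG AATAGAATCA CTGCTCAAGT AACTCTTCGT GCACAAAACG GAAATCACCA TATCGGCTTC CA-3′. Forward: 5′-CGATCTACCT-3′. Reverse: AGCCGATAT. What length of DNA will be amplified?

Forward primer CGATCTACCT is found on the top strand at positions 53–62.
Taking the reverse complement of AGCCGATAT gives ATATCGGCT, found at positions 120–128 on the template; the primer anneals here to the top strand with its 3' end pointing upstream.
Amplicon spans positions 53–128: 76 bp.

76 bp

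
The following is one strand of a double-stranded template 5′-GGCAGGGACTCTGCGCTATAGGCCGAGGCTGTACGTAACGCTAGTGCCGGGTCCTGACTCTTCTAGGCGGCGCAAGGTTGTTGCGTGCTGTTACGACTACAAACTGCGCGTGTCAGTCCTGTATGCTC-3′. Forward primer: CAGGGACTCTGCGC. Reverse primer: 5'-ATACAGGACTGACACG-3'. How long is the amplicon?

122 bp

The forward primer matches the template at positions 3–16.
The reverse primer's reverse complement is CGTGTCAGTCCTGTAT, which matches the template at positions 109–124.
The product runs from position 3 to position 124, so its length is 124 − 3 + 1 = 122 bp.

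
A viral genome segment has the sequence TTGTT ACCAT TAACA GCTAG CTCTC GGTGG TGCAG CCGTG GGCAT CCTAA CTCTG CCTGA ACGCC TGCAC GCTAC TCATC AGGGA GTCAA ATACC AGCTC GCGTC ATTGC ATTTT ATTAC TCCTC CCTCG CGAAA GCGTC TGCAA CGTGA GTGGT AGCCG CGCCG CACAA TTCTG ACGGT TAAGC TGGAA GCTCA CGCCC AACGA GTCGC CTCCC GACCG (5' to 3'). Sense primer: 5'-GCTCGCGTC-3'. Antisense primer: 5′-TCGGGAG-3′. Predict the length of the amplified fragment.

121 bp

Scanning the template, GCTCGCGTC occurs at positions 97–105; this primer anneals to the bottom strand there with its 3' end pointing downstream.
The reverse primer's reverse complement is CTCCCGA, which matches the template at positions 211–217.
Product length = (reverse-primer end) − (forward-primer start) + 1 = 217 − 97 + 1 = 121 bp.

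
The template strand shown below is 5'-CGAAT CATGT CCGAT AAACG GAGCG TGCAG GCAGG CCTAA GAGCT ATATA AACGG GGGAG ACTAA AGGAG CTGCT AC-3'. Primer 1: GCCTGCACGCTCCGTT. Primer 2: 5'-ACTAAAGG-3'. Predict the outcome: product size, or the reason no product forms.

No product — the primers' 3' ends point away from each other.

Primer 1 (GCCTGCACGCTCCGTT) has reverse complement AACGGAGCGTGCAGGC, which matches the top strand at positions 17–32; primer 1 anneals to the top strand there with its 3' end pointing upstream toward position 17.
Primer 2 (ACTAAAGG) matches the top strand directly at positions 61–68; it anneals to the bottom strand with its 3' end pointing downstream toward position 68.
The 3' ends diverge (primer 1 extends toward position 1, primer 2 toward position 77), so the primers never converge on a shared product.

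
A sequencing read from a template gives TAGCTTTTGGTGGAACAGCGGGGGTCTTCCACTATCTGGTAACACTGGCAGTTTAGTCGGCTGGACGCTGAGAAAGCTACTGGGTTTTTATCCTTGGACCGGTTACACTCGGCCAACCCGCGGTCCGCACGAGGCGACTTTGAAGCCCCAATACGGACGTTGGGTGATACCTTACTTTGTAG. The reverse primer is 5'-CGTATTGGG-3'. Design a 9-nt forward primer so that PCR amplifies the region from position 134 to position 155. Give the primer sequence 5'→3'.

The reverse primer's reverse complement CCCAATACG matches the template at positions 147–155; the product starts at position 134.
The forward primer is identical to the top strand over positions 134–142: GCGACTTTG.

5'-GCGACTTTG-3'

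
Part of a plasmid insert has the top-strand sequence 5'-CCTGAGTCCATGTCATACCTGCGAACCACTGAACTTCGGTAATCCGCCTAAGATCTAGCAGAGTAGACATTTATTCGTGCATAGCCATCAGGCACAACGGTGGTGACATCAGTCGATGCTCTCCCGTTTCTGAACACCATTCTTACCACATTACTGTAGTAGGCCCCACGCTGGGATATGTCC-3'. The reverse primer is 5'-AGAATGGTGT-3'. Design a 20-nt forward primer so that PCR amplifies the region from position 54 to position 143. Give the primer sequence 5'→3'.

The reverse primer's reverse complement ACACCATTCT matches the template at positions 134–143; the product starts at position 54.
The forward primer is identical to the top strand over positions 54–73: TCTAGCAGAGTAGACATTTA.

5'-TCTAGCAGAGTAGACATTTA-3'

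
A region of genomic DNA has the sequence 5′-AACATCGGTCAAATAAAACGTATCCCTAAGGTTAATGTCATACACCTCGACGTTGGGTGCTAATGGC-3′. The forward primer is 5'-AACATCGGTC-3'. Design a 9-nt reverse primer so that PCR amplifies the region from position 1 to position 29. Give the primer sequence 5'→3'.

5'-TTAGGGATA-3'

The product's 3' end on the top strand is position 29.
The reverse primer anneals to the top strand over positions 21–29, i.e. to TATCCCTAA.
Its sequence written 5'→3' is the reverse complement: TTAGGGATA.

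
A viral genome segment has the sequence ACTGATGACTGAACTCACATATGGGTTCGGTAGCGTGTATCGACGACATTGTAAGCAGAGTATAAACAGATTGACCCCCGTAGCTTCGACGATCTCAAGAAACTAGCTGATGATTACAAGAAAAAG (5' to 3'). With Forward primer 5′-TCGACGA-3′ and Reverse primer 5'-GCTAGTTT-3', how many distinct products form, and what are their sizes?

The forward primer TCGACGA matches the top strand at positions 40–46, 86–92.
The reverse primer's reverse complement is AAACTAGC, matching at positions 100–107.
Each forward site pairs with the reverse site to give a product ending at position 107: sizes 68, 22 bp.

Two products: 68 bp, 22 bp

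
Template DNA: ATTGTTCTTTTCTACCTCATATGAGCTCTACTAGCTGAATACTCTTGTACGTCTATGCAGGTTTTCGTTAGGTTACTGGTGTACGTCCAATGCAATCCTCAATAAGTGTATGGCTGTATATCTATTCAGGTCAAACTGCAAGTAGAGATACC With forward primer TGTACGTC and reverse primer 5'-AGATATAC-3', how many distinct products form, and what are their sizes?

Two products: 78 bp, 44 bp

The forward primer TGTACGTC matches the top strand at positions 46–53, 80–87.
The reverse primer's reverse complement is GTATATCT, matching at positions 116–123.
Each forward site pairs with the reverse site to give a product ending at position 123: sizes 78, 44 bp.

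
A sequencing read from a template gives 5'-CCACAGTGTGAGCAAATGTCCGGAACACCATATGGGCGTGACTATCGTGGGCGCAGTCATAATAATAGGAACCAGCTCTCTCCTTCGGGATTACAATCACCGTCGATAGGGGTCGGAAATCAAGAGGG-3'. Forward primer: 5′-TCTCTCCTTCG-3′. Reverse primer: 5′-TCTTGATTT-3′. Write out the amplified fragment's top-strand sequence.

Scanning the template, TCTCTCCTTCG occurs at positions 77–87; this primer anneals to the bottom strand there with its 3' end pointing downstream.
Taking the reverse complement of TCTTGATTT gives AAATCAAGA, found at positions 117–125 on the template; the primer anneals here to the top strand with its 3' end pointing upstream.
The product is the template from position 77 through 125 (49 bp).

5'-TCTCTCCTTCGGGATTACAATCACCGTCGATAGGGGTCGGAAATCAAGA-3'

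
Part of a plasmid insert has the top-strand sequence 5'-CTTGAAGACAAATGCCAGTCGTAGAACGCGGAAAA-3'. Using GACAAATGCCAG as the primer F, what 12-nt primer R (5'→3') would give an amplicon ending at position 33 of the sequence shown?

5'-TTCCGCGTTCTA-3'

The forward primer binds at positions 7–18; the product's 3' end on the top strand is position 33.
The reverse primer anneals to the top strand over positions 22–33, i.e. to TAGAACGCGGAA.
Its sequence written 5'→3' is the reverse complement: TTCCGCGTTCTA.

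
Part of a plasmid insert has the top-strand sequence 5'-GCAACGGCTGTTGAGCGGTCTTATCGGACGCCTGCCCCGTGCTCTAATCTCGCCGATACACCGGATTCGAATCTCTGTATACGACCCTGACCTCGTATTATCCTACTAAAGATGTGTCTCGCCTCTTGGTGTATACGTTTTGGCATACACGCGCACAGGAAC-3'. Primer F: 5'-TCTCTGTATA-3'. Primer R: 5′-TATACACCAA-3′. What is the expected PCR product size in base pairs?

The forward primer matches the template at positions 72–81.
The reverse primer's reverse complement is TTGGTGTATA, which matches the template at positions 126–135.
The product runs from position 72 to position 135, so its length is 135 − 72 + 1 = 64 bp.

64 bp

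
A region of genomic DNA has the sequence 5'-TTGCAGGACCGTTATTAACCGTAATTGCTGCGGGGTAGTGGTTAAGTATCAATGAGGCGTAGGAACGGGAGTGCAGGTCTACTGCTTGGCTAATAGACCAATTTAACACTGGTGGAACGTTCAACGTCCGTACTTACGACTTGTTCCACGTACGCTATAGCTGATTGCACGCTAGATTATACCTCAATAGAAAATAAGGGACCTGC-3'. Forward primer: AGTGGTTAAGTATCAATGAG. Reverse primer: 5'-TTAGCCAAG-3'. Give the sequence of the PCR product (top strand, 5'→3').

Forward primer AGTGGTTAAGTATCAATGAG is found on the top strand at positions 37–56.
Taking the reverse complement of TTAGCCAAG gives CTTGGCTAA, found at positions 85–93 on the template; the primer anneals here to the top strand with its 3' end pointing upstream.
The product is the template from position 37 through 93 (57 bp).

5'-AGTGGTTAAGTATCAATGAGGCGTAGGAACGGGAGTGCAGGTCTACTGCTTGGCTAA-3'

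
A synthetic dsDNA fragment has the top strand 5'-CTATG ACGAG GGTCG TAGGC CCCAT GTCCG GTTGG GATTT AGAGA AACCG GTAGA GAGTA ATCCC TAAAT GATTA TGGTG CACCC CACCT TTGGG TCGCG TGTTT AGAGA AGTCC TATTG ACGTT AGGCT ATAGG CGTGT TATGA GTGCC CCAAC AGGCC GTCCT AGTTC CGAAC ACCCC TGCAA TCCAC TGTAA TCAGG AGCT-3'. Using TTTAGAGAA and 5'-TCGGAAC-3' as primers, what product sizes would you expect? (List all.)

136 bp, 71 bp

The forward primer TTTAGAGAA matches the top strand at positions 38–46, 103–111.
The reverse primer's reverse complement is GTTCCGA, matching at positions 167–173.
Each forward site pairs with the reverse site to give a product ending at position 173: sizes 136, 71 bp.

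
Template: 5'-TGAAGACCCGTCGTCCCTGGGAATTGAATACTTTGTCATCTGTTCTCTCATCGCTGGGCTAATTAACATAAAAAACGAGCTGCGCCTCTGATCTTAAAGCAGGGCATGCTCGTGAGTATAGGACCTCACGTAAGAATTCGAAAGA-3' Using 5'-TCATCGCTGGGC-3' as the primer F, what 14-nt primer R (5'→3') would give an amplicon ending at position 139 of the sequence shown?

5'-GAATTCTTACGTGA-3'

The forward primer binds at positions 48–59; the product's 3' end on the top strand is position 139.
The reverse primer anneals to the top strand over positions 126–139, i.e. to TCACGTAAGAATTC.
Its sequence written 5'→3' is the reverse complement: GAATTCTTACGTGA.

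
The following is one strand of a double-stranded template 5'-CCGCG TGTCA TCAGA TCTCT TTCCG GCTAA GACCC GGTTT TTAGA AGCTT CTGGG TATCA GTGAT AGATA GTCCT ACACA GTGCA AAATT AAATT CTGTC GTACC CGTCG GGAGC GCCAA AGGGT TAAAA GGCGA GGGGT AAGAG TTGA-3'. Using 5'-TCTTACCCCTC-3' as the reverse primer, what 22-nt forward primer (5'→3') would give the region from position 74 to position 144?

5'-CTACACAGTGCAAAATTAAATT-3'

The reverse primer's reverse complement GAGGGGTAAGA matches the template at positions 134–144; the product starts at position 74.
The forward primer is identical to the top strand over positions 74–95: CTACACAGTGCAAAATTAAATT.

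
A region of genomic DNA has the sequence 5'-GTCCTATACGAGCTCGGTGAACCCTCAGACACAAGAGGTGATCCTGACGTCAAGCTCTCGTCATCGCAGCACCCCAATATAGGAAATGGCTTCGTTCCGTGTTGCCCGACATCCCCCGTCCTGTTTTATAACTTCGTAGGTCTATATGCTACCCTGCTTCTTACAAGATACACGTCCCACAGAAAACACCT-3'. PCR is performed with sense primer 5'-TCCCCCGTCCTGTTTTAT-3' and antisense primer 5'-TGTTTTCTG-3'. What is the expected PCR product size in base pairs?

The forward primer matches the template at positions 112–129.
The reverse primer's reverse complement is CAGAAAACA, which matches the template at positions 180–188.
Amplicon spans positions 112–188: 77 bp.

77 bp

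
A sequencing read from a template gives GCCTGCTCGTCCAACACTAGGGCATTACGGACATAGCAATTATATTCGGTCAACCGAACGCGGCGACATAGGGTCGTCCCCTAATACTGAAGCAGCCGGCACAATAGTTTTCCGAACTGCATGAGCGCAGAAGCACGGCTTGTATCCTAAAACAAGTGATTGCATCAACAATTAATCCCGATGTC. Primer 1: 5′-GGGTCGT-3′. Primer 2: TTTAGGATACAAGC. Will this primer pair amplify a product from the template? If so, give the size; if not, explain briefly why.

Primer 1 (GGGTCGT) matches the top strand at positions 71–77; it acts as a forward primer.
Primer 2's reverse complement is GCTTGTATCCTAAA, matching the top strand at positions 138–151; it acts as a reverse primer.
The 3' ends face each other across positions 71–151, giving an 81 bp product.

Yes — an 81 bp product.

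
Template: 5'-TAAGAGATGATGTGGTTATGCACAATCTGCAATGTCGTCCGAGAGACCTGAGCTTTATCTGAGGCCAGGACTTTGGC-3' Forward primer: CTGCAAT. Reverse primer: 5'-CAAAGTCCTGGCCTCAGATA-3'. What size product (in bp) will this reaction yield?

49 bp

Forward primer CTGCAAT is found on the top strand at positions 27–33.
Reverse complement of the reverse primer: TATCTGAGGCCAGGACTTTG. This occurs on the top strand at positions 56–75.
Product length = (reverse-primer end) − (forward-primer start) + 1 = 75 − 27 + 1 = 49 bp.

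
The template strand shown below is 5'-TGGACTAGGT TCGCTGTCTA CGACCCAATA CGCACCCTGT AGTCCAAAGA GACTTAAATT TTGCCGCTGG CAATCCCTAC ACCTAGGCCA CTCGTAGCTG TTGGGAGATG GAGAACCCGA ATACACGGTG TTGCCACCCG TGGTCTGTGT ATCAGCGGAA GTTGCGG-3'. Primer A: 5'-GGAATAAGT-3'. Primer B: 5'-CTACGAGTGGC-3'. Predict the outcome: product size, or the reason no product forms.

No product — primer A has no binding site in the template.

Primer A (GGAATAAGT) does not match the top strand, and its reverse complement ACTTATTCC does not match either.
With no annealing site for primer A, no amplification occurs.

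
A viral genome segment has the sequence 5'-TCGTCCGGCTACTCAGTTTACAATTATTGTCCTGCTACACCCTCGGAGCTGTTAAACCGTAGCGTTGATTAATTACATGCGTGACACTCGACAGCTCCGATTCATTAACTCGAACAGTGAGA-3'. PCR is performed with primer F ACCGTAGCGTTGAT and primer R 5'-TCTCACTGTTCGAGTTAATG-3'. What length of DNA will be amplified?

The forward primer matches the template at positions 56–69.
The reverse primer's reverse complement is CATTAACTCGAACAGTGAGA, which matches the template at positions 103–122.
Product length = (reverse-primer end) − (forward-primer start) + 1 = 122 − 56 + 1 = 67 bp.

67 bp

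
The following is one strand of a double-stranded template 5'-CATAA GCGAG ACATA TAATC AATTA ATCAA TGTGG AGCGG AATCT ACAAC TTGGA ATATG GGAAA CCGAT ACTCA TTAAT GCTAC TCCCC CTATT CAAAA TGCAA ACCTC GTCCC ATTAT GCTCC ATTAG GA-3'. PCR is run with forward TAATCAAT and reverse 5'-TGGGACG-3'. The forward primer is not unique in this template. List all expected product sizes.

The forward primer TAATCAAT matches the top strand at positions 16–23, 24–31.
The reverse primer's reverse complement is CGTCCCA, matching at positions 110–116.
Each forward site pairs with the reverse site to give a product ending at position 116: sizes 101, 93 bp.

101 bp, 93 bp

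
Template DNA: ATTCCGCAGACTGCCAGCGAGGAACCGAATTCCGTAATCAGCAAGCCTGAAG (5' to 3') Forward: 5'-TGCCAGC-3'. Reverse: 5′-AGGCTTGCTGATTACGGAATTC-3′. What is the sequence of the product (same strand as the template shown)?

Forward primer TGCCAGC is found on the top strand at positions 12–18.
Taking the reverse complement of AGGCTTGCTGATTACGGAATTC gives GAATTCCGTAATCAGCAAGCCT, found at positions 27–48 on the template; the primer anneals here to the top strand with its 3' end pointing upstream.
The product is the template from position 12 through 48 (37 bp).

5'-TGCCAGCGAGGAACCGAATTCCGTAATCAGCAAGCCT-3'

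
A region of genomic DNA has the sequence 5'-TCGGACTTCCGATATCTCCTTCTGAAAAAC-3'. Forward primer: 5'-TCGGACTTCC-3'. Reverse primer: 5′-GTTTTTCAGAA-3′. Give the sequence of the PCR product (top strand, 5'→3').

The forward primer matches the template at positions 1–10.
Reverse complement of the reverse primer: TTCTGAAAAAC. This occurs on the top strand at positions 20–30.
The product is the template from position 1 through 30 (30 bp).

5'-TCGGACTTCCGATATCTCCTTCTGAAAAAC-3'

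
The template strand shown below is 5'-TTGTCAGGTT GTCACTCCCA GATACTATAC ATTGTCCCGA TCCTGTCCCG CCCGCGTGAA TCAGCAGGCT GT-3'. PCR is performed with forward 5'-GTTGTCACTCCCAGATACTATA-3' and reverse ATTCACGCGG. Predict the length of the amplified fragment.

54 bp

Forward primer GTTGTCACTCCCAGATACTATA is found on the top strand at positions 8–29.
Taking the reverse complement of ATTCACGCGG gives CCGCGTGAAT, found at positions 52–61 on the template; the primer anneals here to the top strand with its 3' end pointing upstream.
Amplicon spans positions 8–61: 54 bp.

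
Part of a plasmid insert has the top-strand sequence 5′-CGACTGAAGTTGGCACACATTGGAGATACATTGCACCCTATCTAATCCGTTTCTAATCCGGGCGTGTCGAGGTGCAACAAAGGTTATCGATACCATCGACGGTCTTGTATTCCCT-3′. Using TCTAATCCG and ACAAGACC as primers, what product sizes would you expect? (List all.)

The forward primer TCTAATCCG matches the top strand at positions 41–49, 52–60.
The reverse primer's reverse complement is GGTCTTGT, matching at positions 101–108.
Each forward site pairs with the reverse site to give a product ending at position 108: sizes 68, 57 bp.

68 bp, 57 bp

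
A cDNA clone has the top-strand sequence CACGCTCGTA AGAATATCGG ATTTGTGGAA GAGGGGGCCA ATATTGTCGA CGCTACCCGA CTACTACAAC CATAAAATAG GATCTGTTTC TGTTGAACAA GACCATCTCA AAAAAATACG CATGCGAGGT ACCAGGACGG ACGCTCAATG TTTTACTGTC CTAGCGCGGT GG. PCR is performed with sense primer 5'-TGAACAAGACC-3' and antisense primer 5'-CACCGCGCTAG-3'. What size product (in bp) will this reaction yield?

Forward primer TGAACAAGACC is found on the top strand at positions 94–104.
Reverse complement of the reverse primer: CTAGCGCGGTG. This occurs on the top strand at positions 161–171.
The product runs from position 94 to position 171, so its length is 171 − 94 + 1 = 78 bp.

78 bp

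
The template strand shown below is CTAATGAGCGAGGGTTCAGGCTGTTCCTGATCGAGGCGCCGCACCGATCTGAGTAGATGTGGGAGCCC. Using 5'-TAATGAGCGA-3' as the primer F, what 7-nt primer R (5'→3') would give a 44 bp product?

The forward primer binds at positions 2–11, so a 44 bp product ends at position 2 + 44 − 1 = 45.
The reverse primer anneals to the top strand over positions 39–45, i.e. to CCGCACC.
Its sequence written 5'→3' is the reverse complement: GGTGCGG.

5'-GGTGCGG-3'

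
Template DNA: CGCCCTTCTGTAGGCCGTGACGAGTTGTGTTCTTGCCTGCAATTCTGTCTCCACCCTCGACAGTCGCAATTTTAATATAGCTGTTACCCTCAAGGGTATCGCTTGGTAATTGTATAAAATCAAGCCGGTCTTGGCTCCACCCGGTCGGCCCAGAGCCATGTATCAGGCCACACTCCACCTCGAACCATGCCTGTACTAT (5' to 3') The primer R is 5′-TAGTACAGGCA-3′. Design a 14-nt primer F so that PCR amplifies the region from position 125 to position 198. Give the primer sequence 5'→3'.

5'-CCGGTCTTGGCTCC-3'

The reverse primer's reverse complement TGCCTGTACTA matches the template at positions 188–198; the product starts at position 125.
The forward primer is identical to the top strand over positions 125–138: CCGGTCTTGGCTCC.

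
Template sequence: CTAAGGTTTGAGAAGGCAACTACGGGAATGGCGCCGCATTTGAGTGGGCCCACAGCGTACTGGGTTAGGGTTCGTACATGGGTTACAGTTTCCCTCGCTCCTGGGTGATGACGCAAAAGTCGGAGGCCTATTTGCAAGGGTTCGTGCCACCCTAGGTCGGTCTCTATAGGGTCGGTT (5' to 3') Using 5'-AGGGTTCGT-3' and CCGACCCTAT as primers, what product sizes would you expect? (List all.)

The forward primer AGGGTTCGT matches the top strand at positions 67–75, 137–145.
The reverse primer's reverse complement is ATAGGGTCGG, matching at positions 166–175.
Each forward site pairs with the reverse site to give a product ending at position 175: sizes 109, 39 bp.

109 bp, 39 bp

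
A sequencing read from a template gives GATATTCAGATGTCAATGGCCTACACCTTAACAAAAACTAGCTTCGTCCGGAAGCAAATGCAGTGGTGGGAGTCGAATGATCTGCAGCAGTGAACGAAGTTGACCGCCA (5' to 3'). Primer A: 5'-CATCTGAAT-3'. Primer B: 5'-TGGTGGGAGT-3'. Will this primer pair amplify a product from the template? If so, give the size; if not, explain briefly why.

Primer A (CATCTGAAT) has reverse complement ATTCAGATG, which matches the top strand at positions 4–12; primer A anneals to the top strand there with its 3' end pointing upstream toward position 4.
Primer B (TGGTGGGAGT) matches the top strand directly at positions 64–73; it anneals to the bottom strand with its 3' end pointing downstream toward position 73.
The 3' ends diverge (primer A extends toward position 1, primer B toward position 109), so the primers never converge on a shared product.

No product — the primers' 3' ends point away from each other.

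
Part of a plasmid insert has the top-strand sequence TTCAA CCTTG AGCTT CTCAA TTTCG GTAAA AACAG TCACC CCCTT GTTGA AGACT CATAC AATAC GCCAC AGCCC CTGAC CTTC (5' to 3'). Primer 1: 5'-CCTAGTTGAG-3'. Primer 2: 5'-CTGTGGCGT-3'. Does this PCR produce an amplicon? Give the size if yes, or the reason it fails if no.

No product — primer 1 has no binding site in the template.

Primer 1 (CCTAGTTGAG) does not match the top strand, and its reverse complement CTCAACTAGG does not match either.
With no annealing site for primer 1, no amplification occurs.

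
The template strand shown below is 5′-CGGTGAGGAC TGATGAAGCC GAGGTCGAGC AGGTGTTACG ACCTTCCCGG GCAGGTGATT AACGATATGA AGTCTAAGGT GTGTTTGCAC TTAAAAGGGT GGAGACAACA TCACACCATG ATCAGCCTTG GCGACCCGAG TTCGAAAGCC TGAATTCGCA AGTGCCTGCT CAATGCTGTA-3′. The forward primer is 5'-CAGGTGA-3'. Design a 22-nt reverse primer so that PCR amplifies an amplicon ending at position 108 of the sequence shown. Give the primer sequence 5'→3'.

5'-TTGTCTCCACCCTTTTAAGTGC-3'

The forward primer binds at positions 52–58; the product's 3' end on the top strand is position 108.
The reverse primer anneals to the top strand over positions 87–108, i.e. to GCACTTAAAAGGGTGGAGACAA.
Its sequence written 5'→3' is the reverse complement: TTGTCTCCACCCTTTTAAGTGC.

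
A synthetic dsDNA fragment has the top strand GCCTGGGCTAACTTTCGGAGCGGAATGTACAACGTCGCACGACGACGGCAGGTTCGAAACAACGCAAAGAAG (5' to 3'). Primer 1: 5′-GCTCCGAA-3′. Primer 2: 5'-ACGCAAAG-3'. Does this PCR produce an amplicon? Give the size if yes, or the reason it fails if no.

No product — the primers' 3' ends point away from each other.

Primer 1 (GCTCCGAA) has reverse complement TTCGGAGC, which matches the top strand at positions 14–21; primer 1 anneals to the top strand there with its 3' end pointing upstream toward position 14.
Primer 2 (ACGCAAAG) matches the top strand directly at positions 62–69; it anneals to the bottom strand with its 3' end pointing downstream toward position 69.
The 3' ends diverge (primer 1 extends toward position 1, primer 2 toward position 72), so the primers never converge on a shared product.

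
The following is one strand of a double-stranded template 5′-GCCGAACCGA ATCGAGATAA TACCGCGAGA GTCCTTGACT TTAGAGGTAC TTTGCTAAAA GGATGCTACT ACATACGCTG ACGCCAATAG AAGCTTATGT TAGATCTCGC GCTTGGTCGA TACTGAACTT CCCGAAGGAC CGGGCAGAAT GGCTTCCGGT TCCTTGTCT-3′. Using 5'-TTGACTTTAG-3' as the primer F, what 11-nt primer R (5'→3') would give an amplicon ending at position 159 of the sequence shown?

The forward primer binds at positions 35–44; the product's 3' end on the top strand is position 159.
The reverse primer anneals to the top strand over positions 149–159, i.e. to ATGGCTTCCGG.
Its sequence written 5'→3' is the reverse complement: CCGGAAGCCAT.

5'-CCGGAAGCCAT-3'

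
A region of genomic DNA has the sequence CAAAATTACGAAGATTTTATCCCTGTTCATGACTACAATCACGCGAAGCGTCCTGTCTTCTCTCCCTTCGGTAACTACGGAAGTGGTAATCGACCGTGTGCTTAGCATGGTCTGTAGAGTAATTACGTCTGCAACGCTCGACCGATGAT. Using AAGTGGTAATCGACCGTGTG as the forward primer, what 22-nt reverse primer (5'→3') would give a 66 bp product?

5'-ATCGGTCGAGCGTTGCAGACGT-3'

The forward primer binds at positions 81–100, so a 66 bp product ends at position 81 + 66 − 1 = 146.
The reverse primer anneals to the top strand over positions 125–146, i.e. to ACGTCTGCAACGCTCGACCGAT.
Its sequence written 5'→3' is the reverse complement: ATCGGTCGAGCGTTGCAGACGT.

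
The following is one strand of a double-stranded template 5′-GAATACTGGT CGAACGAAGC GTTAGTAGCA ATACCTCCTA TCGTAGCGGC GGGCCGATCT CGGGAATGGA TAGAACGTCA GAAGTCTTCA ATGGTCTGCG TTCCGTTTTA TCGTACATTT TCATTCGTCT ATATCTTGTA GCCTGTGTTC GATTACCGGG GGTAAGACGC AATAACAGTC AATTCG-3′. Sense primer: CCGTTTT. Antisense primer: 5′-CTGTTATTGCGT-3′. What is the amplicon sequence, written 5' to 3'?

5'-CCGTTTTATCGTACATTTTCATTCGTCTATATCTTGTAGCCTGTGTTCGATTACCGGGGGTAAGACGCAATAACAG-3'

Scanning the template, CCGTTTT occurs at positions 103–109; this primer anneals to the bottom strand there with its 3' end pointing downstream.
Taking the reverse complement of CTGTTATTGCGT gives ACGCAATAACAG, found at positions 167–178 on the template; the primer anneals here to the top strand with its 3' end pointing upstream.
The product is the template from position 103 through 178 (76 bp).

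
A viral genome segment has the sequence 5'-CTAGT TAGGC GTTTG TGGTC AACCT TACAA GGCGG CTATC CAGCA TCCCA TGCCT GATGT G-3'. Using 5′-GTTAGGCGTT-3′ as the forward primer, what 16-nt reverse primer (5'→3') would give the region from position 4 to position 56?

5'-CAGGCATGGGATGCTG-3'

The product's 3' end on the top strand is position 56.
The reverse primer anneals to the top strand over positions 41–56, i.e. to CAGCATCCCATGCCTG.
Its sequence written 5'→3' is the reverse complement: CAGGCATGGGATGCTG.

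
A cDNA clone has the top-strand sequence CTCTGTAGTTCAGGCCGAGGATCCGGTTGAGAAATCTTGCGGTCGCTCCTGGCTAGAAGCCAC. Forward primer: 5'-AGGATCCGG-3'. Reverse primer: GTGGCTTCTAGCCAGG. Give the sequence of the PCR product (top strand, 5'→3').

5'-AGGATCCGGTTGAGAAATCTTGCGGTCGCTCCTGGCTAGAAGCCAC-3'

The forward primer matches the template at positions 18–26.
Reverse complement of the reverse primer: CCTGGCTAGAAGCCAC. This occurs on the top strand at positions 48–63.
The product is the template from position 18 through 63 (46 bp).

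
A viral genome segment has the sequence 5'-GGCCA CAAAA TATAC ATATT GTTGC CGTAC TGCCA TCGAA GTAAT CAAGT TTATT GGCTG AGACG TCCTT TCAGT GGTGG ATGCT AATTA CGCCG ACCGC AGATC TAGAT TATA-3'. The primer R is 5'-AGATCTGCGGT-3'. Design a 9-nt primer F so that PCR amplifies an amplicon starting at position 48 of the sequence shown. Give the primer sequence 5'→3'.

The reverse primer's reverse complement ACCGCAGATCT matches the template at positions 96–106; the product starts at position 48.
The forward primer is identical to the top strand over positions 48–56: AGTTTATTG.

5'-AGTTTATTG-3'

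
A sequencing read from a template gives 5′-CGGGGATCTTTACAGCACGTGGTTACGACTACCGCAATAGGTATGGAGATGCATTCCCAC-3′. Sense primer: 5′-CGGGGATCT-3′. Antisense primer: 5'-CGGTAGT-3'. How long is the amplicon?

Scanning the template, CGGGGATCT occurs at positions 1–9; this primer anneals to the bottom strand there with its 3' end pointing downstream.
Reverse complement of the reverse primer: ACTACCG. This occurs on the top strand at positions 28–34.
Product length = (reverse-primer end) − (forward-primer start) + 1 = 34 − 1 + 1 = 34 bp.

34 bp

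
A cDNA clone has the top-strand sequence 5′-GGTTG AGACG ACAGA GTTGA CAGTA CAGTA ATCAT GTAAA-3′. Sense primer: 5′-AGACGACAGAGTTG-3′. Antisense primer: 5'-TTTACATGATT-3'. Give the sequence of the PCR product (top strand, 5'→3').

Scanning the template, AGACGACAGAGTTG occurs at positions 6–19; this primer anneals to the bottom strand there with its 3' end pointing downstream.
Reverse complement of the reverse primer: AATCATGTAAA. This occurs on the top strand at positions 30–40.
The product is the template from position 6 through 40 (35 bp).

5'-AGACGACAGAGTTGACAGTACAGTAATCATGTAAA-3'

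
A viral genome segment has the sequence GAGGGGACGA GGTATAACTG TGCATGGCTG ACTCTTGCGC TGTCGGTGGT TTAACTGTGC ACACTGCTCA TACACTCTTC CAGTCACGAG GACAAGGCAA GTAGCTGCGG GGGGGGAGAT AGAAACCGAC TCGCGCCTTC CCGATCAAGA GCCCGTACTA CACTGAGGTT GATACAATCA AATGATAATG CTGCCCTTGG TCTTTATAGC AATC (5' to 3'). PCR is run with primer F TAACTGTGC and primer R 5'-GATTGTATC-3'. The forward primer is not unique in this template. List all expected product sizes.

The forward primer TAACTGTGC matches the top strand at positions 15–23, 52–60.
The reverse primer's reverse complement is GATACAATC, matching at positions 171–179.
Each forward site pairs with the reverse site to give a product ending at position 179: sizes 165, 128 bp.

165 bp, 128 bp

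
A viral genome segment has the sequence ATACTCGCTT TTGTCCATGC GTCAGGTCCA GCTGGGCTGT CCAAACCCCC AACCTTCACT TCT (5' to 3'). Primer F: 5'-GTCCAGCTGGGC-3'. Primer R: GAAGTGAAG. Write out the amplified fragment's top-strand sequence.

The forward primer matches the template at positions 26–37.
Taking the reverse complement of GAAGTGAAG gives CTTCACTTC, found at positions 54–62 on the template; the primer anneals here to the top strand with its 3' end pointing upstream.
The product is the template from position 26 through 62 (37 bp).

5'-GTCCAGCTGGGCTGTCCAAACCCCCAACCTTCACTTC-3'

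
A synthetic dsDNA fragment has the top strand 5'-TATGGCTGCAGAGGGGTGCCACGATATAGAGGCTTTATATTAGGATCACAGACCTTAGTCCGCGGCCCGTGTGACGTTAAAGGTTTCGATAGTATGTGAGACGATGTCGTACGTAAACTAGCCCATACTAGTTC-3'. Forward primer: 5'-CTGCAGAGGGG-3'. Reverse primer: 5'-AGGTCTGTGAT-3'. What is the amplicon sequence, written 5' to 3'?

Scanning the template, CTGCAGAGGGG occurs at positions 6–16; this primer anneals to the bottom strand there with its 3' end pointing downstream.
Reverse complement of the reverse primer: ATCACAGACCT. This occurs on the top strand at positions 45–55.
The product is the template from position 6 through 55 (50 bp).

5'-CTGCAGAGGGGTGCCACGATATAGAGGCTTTATATTAGGATCACAGACCT-3'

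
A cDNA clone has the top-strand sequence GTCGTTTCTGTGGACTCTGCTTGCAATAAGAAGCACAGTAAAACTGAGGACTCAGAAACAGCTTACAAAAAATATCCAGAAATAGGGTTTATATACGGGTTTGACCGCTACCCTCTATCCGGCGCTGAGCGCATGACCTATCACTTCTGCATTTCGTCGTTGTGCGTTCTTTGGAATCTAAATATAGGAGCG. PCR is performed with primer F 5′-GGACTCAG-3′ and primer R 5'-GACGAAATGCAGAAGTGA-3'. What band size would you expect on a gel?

Forward primer GGACTCAG is found on the top strand at positions 48–55.
Taking the reverse complement of GACGAAATGCAGAAGTGA gives TCACTTCTGCATTTCGTC, found at positions 141–158 on the template; the primer anneals here to the top strand with its 3' end pointing upstream.
The product runs from position 48 to position 158, so its length is 158 − 48 + 1 = 111 bp.

111 bp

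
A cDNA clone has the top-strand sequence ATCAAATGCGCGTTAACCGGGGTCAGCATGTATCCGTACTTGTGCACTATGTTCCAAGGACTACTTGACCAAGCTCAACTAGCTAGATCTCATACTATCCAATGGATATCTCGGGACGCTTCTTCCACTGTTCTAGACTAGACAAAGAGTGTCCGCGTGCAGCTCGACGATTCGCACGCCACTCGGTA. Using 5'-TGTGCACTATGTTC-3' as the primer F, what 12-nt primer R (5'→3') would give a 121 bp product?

5'-TGCACGCGGACA-3'

The forward primer binds at positions 41–54, so a 121 bp product ends at position 41 + 121 − 1 = 161.
The reverse primer anneals to the top strand over positions 150–161, i.e. to TGTCCGCGTGCA.
Its sequence written 5'→3' is the reverse complement: TGCACGCGGACA.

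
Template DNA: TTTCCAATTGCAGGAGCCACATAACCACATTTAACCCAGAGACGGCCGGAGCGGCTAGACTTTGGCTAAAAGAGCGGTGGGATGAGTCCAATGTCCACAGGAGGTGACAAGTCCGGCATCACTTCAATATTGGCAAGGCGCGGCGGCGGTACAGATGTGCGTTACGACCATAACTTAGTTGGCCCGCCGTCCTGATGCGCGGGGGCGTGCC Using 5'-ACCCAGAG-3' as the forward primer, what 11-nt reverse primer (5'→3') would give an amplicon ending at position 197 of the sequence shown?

The forward primer binds at positions 34–41; the product's 3' end on the top strand is position 197.
The reverse primer anneals to the top strand over positions 187–197, i.e. to CCGTCCTGATG.
Its sequence written 5'→3' is the reverse complement: CATCAGGACGG.

5'-CATCAGGACGG-3'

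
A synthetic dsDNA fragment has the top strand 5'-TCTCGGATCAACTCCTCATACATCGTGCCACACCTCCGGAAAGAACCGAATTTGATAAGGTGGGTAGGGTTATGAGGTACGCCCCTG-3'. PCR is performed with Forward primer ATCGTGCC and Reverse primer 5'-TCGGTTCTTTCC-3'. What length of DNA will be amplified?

The forward primer matches the template at positions 22–29.
Taking the reverse complement of TCGGTTCTTTCC gives GGAAAGAACCGA, found at positions 38–49 on the template; the primer anneals here to the top strand with its 3' end pointing upstream.
The product runs from position 22 to position 49, so its length is 49 − 22 + 1 = 28 bp.

28 bp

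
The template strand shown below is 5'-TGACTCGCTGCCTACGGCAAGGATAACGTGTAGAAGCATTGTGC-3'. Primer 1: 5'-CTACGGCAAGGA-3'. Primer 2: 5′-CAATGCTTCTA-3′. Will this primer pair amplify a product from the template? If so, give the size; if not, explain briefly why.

Yes — a 30 bp product.

Primer 1 (CTACGGCAAGGA) matches the top strand at positions 12–23; it acts as a forward primer.
Primer 2's reverse complement is TAGAAGCATTG, matching the top strand at positions 31–41; it acts as a reverse primer.
The 3' ends face each other across positions 12–41, giving a 30 bp product.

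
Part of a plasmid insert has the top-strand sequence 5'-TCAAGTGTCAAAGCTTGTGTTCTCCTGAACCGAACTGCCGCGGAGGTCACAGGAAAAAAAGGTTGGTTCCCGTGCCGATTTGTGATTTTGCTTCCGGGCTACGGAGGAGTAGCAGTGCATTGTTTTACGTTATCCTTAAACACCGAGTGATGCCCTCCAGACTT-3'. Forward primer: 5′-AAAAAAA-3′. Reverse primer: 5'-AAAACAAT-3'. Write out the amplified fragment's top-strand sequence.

The forward primer matches the template at positions 54–60.
Reverse complement of the reverse primer: ATTGTTTT. This occurs on the top strand at positions 119–126.
The product is the template from position 54 through 126 (73 bp).

5'-AAAAAAAGGTTGGTTCCCGTGCCGATTTGTGATTTTGCTTCCGGGCTACGGAGGAGTAGCAGTGCATTGTTTT-3'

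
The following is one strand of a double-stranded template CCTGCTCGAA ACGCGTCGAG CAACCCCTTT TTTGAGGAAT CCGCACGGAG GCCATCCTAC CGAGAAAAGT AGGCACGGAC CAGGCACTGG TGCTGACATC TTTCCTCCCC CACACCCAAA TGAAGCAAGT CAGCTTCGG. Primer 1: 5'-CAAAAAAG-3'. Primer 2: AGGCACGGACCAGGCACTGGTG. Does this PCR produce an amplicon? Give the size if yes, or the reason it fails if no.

Primer 1 (CAAAAAAG) has reverse complement CTTTTTTG, which matches the top strand at positions 27–34; primer 1 anneals to the top strand there with its 3' end pointing upstream toward position 27.
Primer 2 (AGGCACGGACCAGGCACTGGTG) matches the top strand directly at positions 71–92; it anneals to the bottom strand with its 3' end pointing downstream toward position 92.
The 3' ends diverge (primer 1 extends toward position 1, primer 2 toward position 139), so the primers never converge on a shared product.

No product — the primers' 3' ends point away from each other.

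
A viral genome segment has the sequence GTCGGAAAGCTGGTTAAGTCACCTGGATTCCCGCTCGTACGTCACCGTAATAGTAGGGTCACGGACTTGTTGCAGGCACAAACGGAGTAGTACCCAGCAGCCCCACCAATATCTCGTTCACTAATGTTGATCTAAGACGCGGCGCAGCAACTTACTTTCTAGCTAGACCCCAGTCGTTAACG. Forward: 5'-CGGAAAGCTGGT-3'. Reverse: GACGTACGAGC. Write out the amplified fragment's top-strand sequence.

5'-CGGAAAGCTGGTTAAGTCACCTGGATTCCCGCTCGTACGTC-3'

Forward primer CGGAAAGCTGGT is found on the top strand at positions 3–14.
Taking the reverse complement of GACGTACGAGC gives GCTCGTACGTC, found at positions 33–43 on the template; the primer anneals here to the top strand with its 3' end pointing upstream.
The product is the template from position 3 through 43 (41 bp).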